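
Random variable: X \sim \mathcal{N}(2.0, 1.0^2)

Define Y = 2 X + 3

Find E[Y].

For Y = 2X + 3:
E[Y] = 2 * E[X] + 3
E[X] = 2.0 = 2
E[Y] = 2 * 2 + 3 = 7

7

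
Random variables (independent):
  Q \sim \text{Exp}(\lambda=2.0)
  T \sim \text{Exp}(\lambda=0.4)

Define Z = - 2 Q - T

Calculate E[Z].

E[Z] = -2*E[Q] - 1*E[T]
E[Q] = 0.5
E[T] = 2.5
E[Z] = -2*0.5 - 1*2.5 = -3.5

-3.5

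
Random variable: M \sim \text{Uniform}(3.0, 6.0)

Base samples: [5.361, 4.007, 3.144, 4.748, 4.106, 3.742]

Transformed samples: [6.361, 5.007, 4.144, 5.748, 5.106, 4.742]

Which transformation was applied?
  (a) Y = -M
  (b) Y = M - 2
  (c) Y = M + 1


Checking option (c) Y = M + 1:
  M = 5.361 -> Y = 6.361 ✓
  M = 4.007 -> Y = 5.007 ✓
  M = 3.144 -> Y = 4.144 ✓
All samples match this transformation.

(c) M + 1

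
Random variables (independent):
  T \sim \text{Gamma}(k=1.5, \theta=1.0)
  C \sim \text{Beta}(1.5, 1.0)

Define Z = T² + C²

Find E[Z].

E[Z] = E[T²] + E[C²]
E[T²] = Var(T) + E[T]² = 1.5 + 2.25 = 3.75
E[C²] = Var(C) + E[C]² = 0.068571429 + 0.36 = 0.42857143
E[Z] = 3.75 + 0.42857143 = 4.1785714

4.1785714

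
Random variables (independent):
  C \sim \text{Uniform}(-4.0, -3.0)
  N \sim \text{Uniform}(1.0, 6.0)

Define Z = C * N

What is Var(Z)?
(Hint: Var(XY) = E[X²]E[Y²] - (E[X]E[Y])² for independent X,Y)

Var(XY) = E[X²]E[Y²] - (E[X]E[Y])²
E[C] = -3.5, Var(C) = 0.083333333
E[N] = 3.5, Var(N) = 2.0833333
E[C²] = 0.083333333 + (-3.5)² = 12.333333
E[N²] = 2.0833333 + 3.5² = 14.333333
Var(Z) = 12.333333*14.333333 - (-3.5*3.5)²
= 176.77778 - 150.0625 = 26.715278

26.715278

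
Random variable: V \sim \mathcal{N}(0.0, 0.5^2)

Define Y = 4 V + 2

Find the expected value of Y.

For Y = 4V + 2:
E[Y] = 4 * E[V] + 2
E[V] = 0.0 = 0
E[Y] = 4 * 0 + 2 = 2

2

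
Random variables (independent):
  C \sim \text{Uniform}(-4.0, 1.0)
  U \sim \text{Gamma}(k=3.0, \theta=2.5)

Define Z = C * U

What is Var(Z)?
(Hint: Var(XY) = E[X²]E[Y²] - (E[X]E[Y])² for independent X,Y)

Var(XY) = E[X²]E[Y²] - (E[X]E[Y])²
E[C] = -1.5, Var(C) = 2.0833333
E[U] = 7.5, Var(U) = 18.75
E[C²] = 2.0833333 + (-1.5)² = 4.3333333
E[U²] = 18.75 + 7.5² = 75
Var(Z) = 4.3333333*75 - (-1.5*7.5)²
= 325 - 126.5625 = 198.4375

198.4375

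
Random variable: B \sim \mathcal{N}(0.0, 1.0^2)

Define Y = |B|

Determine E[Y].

For X ~ N(0, 1.0²), E[|X|] = sigma * sqrt(2/pi)
= 1.0 * sqrt(2/pi) = 0.79788456

0.79788456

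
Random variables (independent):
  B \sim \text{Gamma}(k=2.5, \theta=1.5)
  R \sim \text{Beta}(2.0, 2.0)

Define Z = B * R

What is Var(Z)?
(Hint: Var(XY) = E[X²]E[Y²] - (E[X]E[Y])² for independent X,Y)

Var(XY) = E[X²]E[Y²] - (E[X]E[Y])²
E[B] = 3.75, Var(B) = 5.625
E[R] = 0.5, Var(R) = 0.05
E[B²] = 5.625 + 3.75² = 19.6875
E[R²] = 0.05 + 0.5² = 0.3
Var(Z) = 19.6875*0.3 - (3.75*0.5)²
= 5.90625 - 3.515625 = 2.390625

2.390625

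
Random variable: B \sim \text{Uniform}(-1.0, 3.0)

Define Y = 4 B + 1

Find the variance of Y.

For Y = aB + b: Var(Y) = a² * Var(B)
Var(B) = (3 + 1)^2/12 = 1.3333333
Var(Y) = 4² * 1.3333333 = 16 * 1.3333333 = 21.333333

21.333333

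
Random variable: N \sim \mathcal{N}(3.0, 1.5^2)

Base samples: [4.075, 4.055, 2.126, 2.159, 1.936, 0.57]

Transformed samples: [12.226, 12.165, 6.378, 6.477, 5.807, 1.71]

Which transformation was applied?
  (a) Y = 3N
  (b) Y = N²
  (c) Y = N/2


Checking option (a) Y = 3N:
  N = 4.075 -> Y = 12.226 ✓
  N = 4.055 -> Y = 12.165 ✓
  N = 2.126 -> Y = 6.378 ✓
All samples match this transformation.

(a) 3N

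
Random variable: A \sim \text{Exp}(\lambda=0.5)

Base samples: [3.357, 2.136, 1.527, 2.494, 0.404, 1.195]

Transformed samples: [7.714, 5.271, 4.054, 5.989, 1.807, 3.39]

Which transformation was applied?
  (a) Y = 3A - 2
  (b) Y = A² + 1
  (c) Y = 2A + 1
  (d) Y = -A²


Checking option (c) Y = 2A + 1:
  A = 3.357 -> Y = 7.714 ✓
  A = 2.136 -> Y = 5.271 ✓
  A = 1.527 -> Y = 4.054 ✓
All samples match this transformation.

(c) 2A + 1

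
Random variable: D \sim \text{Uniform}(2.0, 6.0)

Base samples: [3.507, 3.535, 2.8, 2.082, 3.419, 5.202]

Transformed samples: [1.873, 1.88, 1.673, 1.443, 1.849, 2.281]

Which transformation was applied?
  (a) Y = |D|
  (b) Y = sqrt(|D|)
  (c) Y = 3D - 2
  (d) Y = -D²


Checking option (b) Y = sqrt(|D|):
  D = 3.507 -> Y = 1.873 ✓
  D = 3.535 -> Y = 1.88 ✓
  D = 2.8 -> Y = 1.673 ✓
All samples match this transformation.

(b) sqrt(|D|)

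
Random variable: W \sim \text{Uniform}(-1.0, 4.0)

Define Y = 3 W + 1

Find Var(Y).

For Y = aW + b: Var(Y) = a² * Var(W)
Var(W) = (4 + 1)^2/12 = 2.0833333
Var(Y) = 3² * 2.0833333 = 9 * 2.0833333 = 18.75

18.75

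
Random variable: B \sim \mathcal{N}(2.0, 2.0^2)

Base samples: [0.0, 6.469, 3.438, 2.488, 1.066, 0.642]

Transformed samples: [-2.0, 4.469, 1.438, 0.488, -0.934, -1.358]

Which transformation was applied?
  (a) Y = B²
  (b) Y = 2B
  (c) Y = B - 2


Checking option (c) Y = B - 2:
  B = 0.0 -> Y = -2.0 ✓
  B = 6.469 -> Y = 4.469 ✓
  B = 3.438 -> Y = 1.438 ✓
All samples match this transformation.

(c) B - 2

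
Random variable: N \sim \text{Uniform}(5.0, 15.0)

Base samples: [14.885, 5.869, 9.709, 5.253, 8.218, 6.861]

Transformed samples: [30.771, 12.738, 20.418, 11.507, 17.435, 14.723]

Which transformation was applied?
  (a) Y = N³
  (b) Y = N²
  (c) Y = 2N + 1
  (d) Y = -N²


Checking option (c) Y = 2N + 1:
  N = 14.885 -> Y = 30.771 ✓
  N = 5.869 -> Y = 12.738 ✓
  N = 9.709 -> Y = 20.418 ✓
All samples match this transformation.

(c) 2N + 1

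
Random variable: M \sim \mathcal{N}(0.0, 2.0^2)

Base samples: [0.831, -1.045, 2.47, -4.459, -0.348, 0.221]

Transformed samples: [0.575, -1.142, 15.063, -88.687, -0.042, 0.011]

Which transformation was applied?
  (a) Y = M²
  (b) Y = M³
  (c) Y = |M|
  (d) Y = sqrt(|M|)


Checking option (b) Y = M³:
  M = 0.831 -> Y = 0.575 ✓
  M = -1.045 -> Y = -1.142 ✓
  M = 2.47 -> Y = 15.063 ✓
All samples match this transformation.

(b) M³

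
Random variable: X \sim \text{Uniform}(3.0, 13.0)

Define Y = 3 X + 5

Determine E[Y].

For Y = 3X + 5:
E[Y] = 3 * E[X] + 5
E[X] = (3 + 13)/2 = 8
E[Y] = 3 * 8 + 5 = 29

29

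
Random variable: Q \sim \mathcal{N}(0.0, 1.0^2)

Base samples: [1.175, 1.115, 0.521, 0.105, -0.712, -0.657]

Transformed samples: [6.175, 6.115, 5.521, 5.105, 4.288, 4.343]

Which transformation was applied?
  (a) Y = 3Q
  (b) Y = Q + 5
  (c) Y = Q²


Checking option (b) Y = Q + 5:
  Q = 1.175 -> Y = 6.175 ✓
  Q = 1.115 -> Y = 6.115 ✓
  Q = 0.521 -> Y = 5.521 ✓
All samples match this transformation.

(b) Q + 5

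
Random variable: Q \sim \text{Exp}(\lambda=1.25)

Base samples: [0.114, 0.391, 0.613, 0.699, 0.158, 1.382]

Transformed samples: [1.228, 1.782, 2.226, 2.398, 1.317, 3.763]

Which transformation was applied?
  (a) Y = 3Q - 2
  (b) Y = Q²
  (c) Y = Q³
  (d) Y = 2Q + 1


Checking option (d) Y = 2Q + 1:
  Q = 0.114 -> Y = 1.228 ✓
  Q = 0.391 -> Y = 1.782 ✓
  Q = 0.613 -> Y = 2.226 ✓
All samples match this transformation.

(d) 2Q + 1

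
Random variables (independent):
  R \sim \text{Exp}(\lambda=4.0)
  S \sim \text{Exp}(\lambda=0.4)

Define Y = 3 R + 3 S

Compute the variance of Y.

For independent RVs: Var(aX + bY) = a²Var(X) + b²Var(Y)
Var(R) = 0.0625
Var(S) = 6.25
Var(Y) = 3²*0.0625 + 3²*6.25
= 9*0.0625 + 9*6.25 = 56.8125

56.8125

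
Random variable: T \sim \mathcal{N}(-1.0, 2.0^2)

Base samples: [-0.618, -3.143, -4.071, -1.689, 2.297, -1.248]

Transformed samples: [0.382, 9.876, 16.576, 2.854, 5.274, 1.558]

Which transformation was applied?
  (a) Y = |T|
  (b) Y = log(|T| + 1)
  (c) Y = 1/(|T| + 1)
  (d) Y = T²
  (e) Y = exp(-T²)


Checking option (d) Y = T²:
  T = -0.618 -> Y = 0.382 ✓
  T = -3.143 -> Y = 9.876 ✓
  T = -4.071 -> Y = 16.576 ✓
All samples match this transformation.

(d) T²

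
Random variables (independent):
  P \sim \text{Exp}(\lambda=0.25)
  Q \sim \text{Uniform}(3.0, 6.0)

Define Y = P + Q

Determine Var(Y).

For independent RVs: Var(aX + bY) = a²Var(X) + b²Var(Y)
Var(P) = 16
Var(Q) = 0.75
Var(Y) = 1²*16 + 1²*0.75
= 1*16 + 1*0.75 = 16.75

16.75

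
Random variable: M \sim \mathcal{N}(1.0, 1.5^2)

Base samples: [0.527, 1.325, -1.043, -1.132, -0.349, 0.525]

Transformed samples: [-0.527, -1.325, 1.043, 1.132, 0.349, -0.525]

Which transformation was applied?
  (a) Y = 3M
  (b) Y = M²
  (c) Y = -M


Checking option (c) Y = -M:
  M = 0.527 -> Y = -0.527 ✓
  M = 1.325 -> Y = -1.325 ✓
  M = -1.043 -> Y = 1.043 ✓
All samples match this transformation.

(c) -M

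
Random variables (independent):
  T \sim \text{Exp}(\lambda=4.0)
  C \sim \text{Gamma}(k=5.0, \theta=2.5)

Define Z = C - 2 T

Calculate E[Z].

E[Z] = -2*E[T] + 1*E[C]
E[T] = 0.25
E[C] = 12.5
E[Z] = -2*0.25 + 1*12.5 = 12

12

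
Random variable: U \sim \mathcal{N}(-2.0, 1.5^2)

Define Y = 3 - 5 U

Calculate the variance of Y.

For Y = aU + b: Var(Y) = a² * Var(U)
Var(U) = 1.5^2 = 2.25
Var(Y) = (-5)² * 2.25 = 25 * 2.25 = 56.25

56.25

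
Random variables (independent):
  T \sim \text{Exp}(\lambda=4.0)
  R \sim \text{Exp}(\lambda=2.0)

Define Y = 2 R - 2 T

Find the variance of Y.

For independent RVs: Var(aX + bY) = a²Var(X) + b²Var(Y)
Var(T) = 0.0625
Var(R) = 0.25
Var(Y) = (-2)²*0.0625 + 2²*0.25
= 4*0.0625 + 4*0.25 = 1.25

1.25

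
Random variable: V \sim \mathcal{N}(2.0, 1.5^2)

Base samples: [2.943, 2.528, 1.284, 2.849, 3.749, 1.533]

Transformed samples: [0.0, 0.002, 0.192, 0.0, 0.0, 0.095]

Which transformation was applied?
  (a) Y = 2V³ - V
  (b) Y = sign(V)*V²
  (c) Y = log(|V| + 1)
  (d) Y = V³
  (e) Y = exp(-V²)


Checking option (e) Y = exp(-V²):
  V = 2.943 -> Y = 0.0 ✓
  V = 2.528 -> Y = 0.002 ✓
  V = 1.284 -> Y = 0.192 ✓
All samples match this transformation.

(e) exp(-V²)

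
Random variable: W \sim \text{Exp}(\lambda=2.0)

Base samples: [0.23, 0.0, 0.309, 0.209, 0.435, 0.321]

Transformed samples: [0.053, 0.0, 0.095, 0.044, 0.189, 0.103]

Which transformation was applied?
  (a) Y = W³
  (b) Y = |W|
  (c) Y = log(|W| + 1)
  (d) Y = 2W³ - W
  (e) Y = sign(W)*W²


Checking option (e) Y = sign(W)*W²:
  W = 0.23 -> Y = 0.053 ✓
  W = 0.0 -> Y = 0.0 ✓
  W = 0.309 -> Y = 0.095 ✓
All samples match this transformation.

(e) sign(W)*W²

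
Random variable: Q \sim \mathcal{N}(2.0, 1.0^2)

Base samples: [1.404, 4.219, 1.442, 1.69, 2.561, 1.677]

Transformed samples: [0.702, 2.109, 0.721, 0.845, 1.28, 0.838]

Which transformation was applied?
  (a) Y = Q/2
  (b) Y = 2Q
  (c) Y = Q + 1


Checking option (a) Y = Q/2:
  Q = 1.404 -> Y = 0.702 ✓
  Q = 4.219 -> Y = 2.109 ✓
  Q = 1.442 -> Y = 0.721 ✓
All samples match this transformation.

(a) Q/2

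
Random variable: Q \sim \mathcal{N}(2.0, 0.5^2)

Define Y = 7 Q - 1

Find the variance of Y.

For Y = aQ + b: Var(Y) = a² * Var(Q)
Var(Q) = 0.5^2 = 0.25
Var(Y) = 7² * 0.25 = 49 * 0.25 = 12.25

12.25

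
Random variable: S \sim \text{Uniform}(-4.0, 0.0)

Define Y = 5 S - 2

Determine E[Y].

For Y = 5S - 2:
E[Y] = 5 * E[S] - 2
E[S] = (-4 + 0)/2 = -2
E[Y] = 5 * (-2) - 2 = -12

-12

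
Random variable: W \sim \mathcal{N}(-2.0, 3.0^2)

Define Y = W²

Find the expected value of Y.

E[W²] = Var(W) + (E[W])² = 9 + 4 = 13

13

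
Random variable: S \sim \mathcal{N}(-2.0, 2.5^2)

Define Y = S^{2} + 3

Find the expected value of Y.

E[Y] = 1*E[S²] + 3
E[S] = -2
E[S²] = Var(S) + (E[S])² = 6.25 + 4 = 10.25
E[Y] = 1*10.25 + 3 = 13.25

13.25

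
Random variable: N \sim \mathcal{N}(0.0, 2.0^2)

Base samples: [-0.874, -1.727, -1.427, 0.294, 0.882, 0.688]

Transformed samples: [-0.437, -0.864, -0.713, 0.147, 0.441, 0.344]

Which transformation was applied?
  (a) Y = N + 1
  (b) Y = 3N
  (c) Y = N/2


Checking option (c) Y = N/2:
  N = -0.874 -> Y = -0.437 ✓
  N = -1.727 -> Y = -0.864 ✓
  N = -1.427 -> Y = -0.713 ✓
All samples match this transformation.

(c) N/2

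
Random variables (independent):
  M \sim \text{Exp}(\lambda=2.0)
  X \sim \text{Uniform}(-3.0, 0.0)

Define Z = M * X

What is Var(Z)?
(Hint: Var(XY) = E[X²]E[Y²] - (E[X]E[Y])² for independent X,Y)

Var(XY) = E[X²]E[Y²] - (E[X]E[Y])²
E[M] = 0.5, Var(M) = 0.25
E[X] = -1.5, Var(X) = 0.75
E[M²] = 0.25 + 0.5² = 0.5
E[X²] = 0.75 + (-1.5)² = 3
Var(Z) = 0.5*3 - (0.5*(-1.5))²
= 1.5 - 0.5625 = 0.9375

0.9375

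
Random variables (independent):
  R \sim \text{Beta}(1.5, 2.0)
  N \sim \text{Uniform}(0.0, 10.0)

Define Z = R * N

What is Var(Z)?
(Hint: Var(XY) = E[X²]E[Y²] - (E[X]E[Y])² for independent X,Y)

Var(XY) = E[X²]E[Y²] - (E[X]E[Y])²
E[R] = 0.42857143, Var(R) = 0.054421769
E[N] = 5, Var(N) = 8.3333333
E[R²] = 0.054421769 + 0.42857143² = 0.23809524
E[N²] = 8.3333333 + 5² = 33.333333
Var(Z) = 0.23809524*33.333333 - (0.42857143*5)²
= 7.9365079 - 4.5918367 = 3.3446712

3.3446712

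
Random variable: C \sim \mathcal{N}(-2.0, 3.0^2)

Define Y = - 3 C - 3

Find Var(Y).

For Y = aC + b: Var(Y) = a² * Var(C)
Var(C) = 3.0^2 = 9
Var(Y) = (-3)² * 9 = 9 * 9 = 81

81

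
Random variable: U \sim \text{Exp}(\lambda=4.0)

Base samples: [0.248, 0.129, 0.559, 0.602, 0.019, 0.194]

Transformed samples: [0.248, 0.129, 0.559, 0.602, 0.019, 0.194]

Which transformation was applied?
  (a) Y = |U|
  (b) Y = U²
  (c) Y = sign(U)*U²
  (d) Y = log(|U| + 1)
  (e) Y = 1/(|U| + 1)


Checking option (a) Y = |U|:
  U = 0.248 -> Y = 0.248 ✓
  U = 0.129 -> Y = 0.129 ✓
  U = 0.559 -> Y = 0.559 ✓
All samples match this transformation.

(a) |U|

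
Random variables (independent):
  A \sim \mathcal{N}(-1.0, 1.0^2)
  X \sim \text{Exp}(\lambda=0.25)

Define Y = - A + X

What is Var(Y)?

For independent RVs: Var(aX + bY) = a²Var(X) + b²Var(Y)
Var(A) = 1
Var(X) = 16
Var(Y) = (-1)²*1 + 1²*16
= 1*1 + 1*16 = 17

17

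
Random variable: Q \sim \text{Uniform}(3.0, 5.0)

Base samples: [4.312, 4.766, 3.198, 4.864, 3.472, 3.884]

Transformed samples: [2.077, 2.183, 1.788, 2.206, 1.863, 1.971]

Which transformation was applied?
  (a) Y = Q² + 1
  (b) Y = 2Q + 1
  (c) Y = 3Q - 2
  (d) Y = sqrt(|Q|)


Checking option (d) Y = sqrt(|Q|):
  Q = 4.312 -> Y = 2.077 ✓
  Q = 4.766 -> Y = 2.183 ✓
  Q = 3.198 -> Y = 1.788 ✓
All samples match this transformation.

(d) sqrt(|Q|)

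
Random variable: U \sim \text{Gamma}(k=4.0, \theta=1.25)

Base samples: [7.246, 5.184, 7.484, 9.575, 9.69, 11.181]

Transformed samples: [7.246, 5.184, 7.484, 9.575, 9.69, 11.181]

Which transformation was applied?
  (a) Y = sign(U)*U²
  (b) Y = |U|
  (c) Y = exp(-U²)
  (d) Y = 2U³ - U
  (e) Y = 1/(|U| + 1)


Checking option (b) Y = |U|:
  U = 7.246 -> Y = 7.246 ✓
  U = 5.184 -> Y = 5.184 ✓
  U = 7.484 -> Y = 7.484 ✓
All samples match this transformation.

(b) |U|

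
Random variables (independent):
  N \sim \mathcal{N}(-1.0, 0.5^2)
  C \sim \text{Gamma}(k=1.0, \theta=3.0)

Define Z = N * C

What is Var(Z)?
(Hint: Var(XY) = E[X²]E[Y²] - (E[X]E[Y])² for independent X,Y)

Var(XY) = E[X²]E[Y²] - (E[X]E[Y])²
E[N] = -1, Var(N) = 0.25
E[C] = 3, Var(C) = 9
E[N²] = 0.25 + (-1)² = 1.25
E[C²] = 9 + 3² = 18
Var(Z) = 1.25*18 - (-1*3)²
= 22.5 - 9 = 13.5

13.5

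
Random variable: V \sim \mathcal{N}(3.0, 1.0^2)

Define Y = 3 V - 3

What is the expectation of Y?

For Y = 3V - 3:
E[Y] = 3 * E[V] - 3
E[V] = 3.0 = 3
E[Y] = 3 * 3 - 3 = 6

6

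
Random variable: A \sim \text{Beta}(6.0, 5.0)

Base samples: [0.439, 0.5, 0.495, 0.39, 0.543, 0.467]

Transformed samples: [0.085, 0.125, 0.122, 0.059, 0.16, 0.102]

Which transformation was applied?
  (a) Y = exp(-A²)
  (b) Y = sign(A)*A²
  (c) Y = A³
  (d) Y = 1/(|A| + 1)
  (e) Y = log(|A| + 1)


Checking option (c) Y = A³:
  A = 0.439 -> Y = 0.085 ✓
  A = 0.5 -> Y = 0.125 ✓
  A = 0.495 -> Y = 0.122 ✓
All samples match this transformation.

(c) A³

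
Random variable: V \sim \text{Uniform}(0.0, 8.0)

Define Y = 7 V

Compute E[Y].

For Y = 7V:
E[Y] = 7 * E[V]
E[V] = (0 + 8)/2 = 4
E[Y] = 7 * 4 = 28

28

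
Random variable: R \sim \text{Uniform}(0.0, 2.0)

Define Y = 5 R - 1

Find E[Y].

For Y = 5R - 1:
E[Y] = 5 * E[R] - 1
E[R] = (0 + 2)/2 = 1
E[Y] = 5 * 1 - 1 = 4

4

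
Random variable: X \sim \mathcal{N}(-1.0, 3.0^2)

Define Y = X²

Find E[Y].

E[X²] = Var(X) + (E[X])² = 9 + 1 = 10

10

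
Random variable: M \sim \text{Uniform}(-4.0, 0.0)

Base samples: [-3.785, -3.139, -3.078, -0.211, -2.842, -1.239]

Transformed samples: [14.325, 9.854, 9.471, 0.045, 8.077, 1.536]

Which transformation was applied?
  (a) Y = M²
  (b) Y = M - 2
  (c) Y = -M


Checking option (a) Y = M²:
  M = -3.785 -> Y = 14.325 ✓
  M = -3.139 -> Y = 9.854 ✓
  M = -3.078 -> Y = 9.471 ✓
All samples match this transformation.

(a) M²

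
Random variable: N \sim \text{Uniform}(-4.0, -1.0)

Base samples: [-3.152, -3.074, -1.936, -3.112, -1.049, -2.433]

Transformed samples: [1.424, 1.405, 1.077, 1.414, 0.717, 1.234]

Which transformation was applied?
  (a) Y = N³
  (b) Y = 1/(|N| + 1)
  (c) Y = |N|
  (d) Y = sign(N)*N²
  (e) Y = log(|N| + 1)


Checking option (e) Y = log(|N| + 1):
  N = -3.152 -> Y = 1.424 ✓
  N = -3.074 -> Y = 1.405 ✓
  N = -1.936 -> Y = 1.077 ✓
All samples match this transformation.

(e) log(|N| + 1)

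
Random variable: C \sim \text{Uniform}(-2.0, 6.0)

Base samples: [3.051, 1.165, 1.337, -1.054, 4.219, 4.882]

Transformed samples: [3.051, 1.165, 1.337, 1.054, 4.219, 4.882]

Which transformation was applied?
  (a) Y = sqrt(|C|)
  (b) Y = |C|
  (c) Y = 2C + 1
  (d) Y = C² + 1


Checking option (b) Y = |C|:
  C = 3.051 -> Y = 3.051 ✓
  C = 1.165 -> Y = 1.165 ✓
  C = 1.337 -> Y = 1.337 ✓
All samples match this transformation.

(b) |C|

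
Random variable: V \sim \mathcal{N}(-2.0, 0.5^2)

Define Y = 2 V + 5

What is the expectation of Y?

For Y = 2V + 5:
E[Y] = 2 * E[V] + 5
E[V] = -2.0 = -2
E[Y] = 2 * (-2) + 5 = 1

1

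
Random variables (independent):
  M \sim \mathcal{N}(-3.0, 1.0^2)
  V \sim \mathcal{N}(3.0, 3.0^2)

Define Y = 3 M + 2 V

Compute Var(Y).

For independent RVs: Var(aX + bY) = a²Var(X) + b²Var(Y)
Var(M) = 1
Var(V) = 9
Var(Y) = 3²*1 + 2²*9
= 9*1 + 4*9 = 45

45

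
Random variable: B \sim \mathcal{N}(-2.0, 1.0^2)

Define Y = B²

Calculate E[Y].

E[B²] = Var(B) + (E[B])² = 1 + 4 = 5

5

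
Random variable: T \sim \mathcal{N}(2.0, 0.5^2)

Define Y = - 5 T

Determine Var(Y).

For Y = aT + b: Var(Y) = a² * Var(T)
Var(T) = 0.5^2 = 0.25
Var(Y) = (-5)² * 0.25 = 25 * 0.25 = 6.25

6.25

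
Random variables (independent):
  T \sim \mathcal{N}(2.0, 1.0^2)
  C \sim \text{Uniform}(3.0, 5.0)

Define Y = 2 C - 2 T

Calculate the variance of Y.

For independent RVs: Var(aX + bY) = a²Var(X) + b²Var(Y)
Var(T) = 1
Var(C) = 0.33333333
Var(Y) = (-2)²*1 + 2²*0.33333333
= 4*1 + 4*0.33333333 = 5.3333333

5.3333333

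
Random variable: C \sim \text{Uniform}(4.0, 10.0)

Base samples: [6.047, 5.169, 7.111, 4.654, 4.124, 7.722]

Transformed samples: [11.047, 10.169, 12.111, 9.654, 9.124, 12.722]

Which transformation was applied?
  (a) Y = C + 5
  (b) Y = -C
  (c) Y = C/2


Checking option (a) Y = C + 5:
  C = 6.047 -> Y = 11.047 ✓
  C = 5.169 -> Y = 10.169 ✓
  C = 7.111 -> Y = 12.111 ✓
All samples match this transformation.

(a) C + 5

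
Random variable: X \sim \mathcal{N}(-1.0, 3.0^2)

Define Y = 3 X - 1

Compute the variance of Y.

For Y = aX + b: Var(Y) = a² * Var(X)
Var(X) = 3.0^2 = 9
Var(Y) = 3² * 9 = 9 * 9 = 81

81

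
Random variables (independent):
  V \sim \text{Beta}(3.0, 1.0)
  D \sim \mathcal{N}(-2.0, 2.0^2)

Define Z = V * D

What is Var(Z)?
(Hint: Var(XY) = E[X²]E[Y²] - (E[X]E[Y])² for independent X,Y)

Var(XY) = E[X²]E[Y²] - (E[X]E[Y])²
E[V] = 0.75, Var(V) = 0.0375
E[D] = -2, Var(D) = 4
E[V²] = 0.0375 + 0.75² = 0.6
E[D²] = 4 + (-2)² = 8
Var(Z) = 0.6*8 - (0.75*(-2))²
= 4.8 - 2.25 = 2.55

2.55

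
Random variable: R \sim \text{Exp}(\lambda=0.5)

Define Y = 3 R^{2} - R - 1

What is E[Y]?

E[Y] = 3*E[R²] - 1*E[R] - 1
E[R] = 2
E[R²] = Var(R) + (E[R])² = 4 + 4 = 8
E[Y] = 3*8 - 1*2 - 1 = 21

21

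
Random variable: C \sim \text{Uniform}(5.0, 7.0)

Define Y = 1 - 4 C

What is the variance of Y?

For Y = aC + b: Var(Y) = a² * Var(C)
Var(C) = (7 - 5)^2/12 = 0.33333333
Var(Y) = (-4)² * 0.33333333 = 16 * 0.33333333 = 5.3333333

5.3333333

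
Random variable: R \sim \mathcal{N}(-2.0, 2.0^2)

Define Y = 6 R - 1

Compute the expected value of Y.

For Y = 6R - 1:
E[Y] = 6 * E[R] - 1
E[R] = -2.0 = -2
E[Y] = 6 * (-2) - 1 = -13

-13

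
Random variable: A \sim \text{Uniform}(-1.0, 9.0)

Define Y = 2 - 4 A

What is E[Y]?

For Y = -4A + 2:
E[Y] = -4 * E[A] + 2
E[A] = (-1 + 9)/2 = 4
E[Y] = -4 * 4 + 2 = -14

-14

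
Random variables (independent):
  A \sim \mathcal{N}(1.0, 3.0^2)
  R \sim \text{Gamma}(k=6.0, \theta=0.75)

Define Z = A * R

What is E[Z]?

For independent RVs: E[XY] = E[X]*E[Y]
E[A] = 1
E[R] = 4.5
E[Z] = 1 * 4.5 = 4.5

4.5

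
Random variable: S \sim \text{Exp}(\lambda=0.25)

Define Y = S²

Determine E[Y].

Using E[X²] = Var(X) + (E[X])²:
E[S] = 4
Var(S) = 1/0.25^2 = 16
E[S²] = 16 + 4² = 16 + 16 = 32

32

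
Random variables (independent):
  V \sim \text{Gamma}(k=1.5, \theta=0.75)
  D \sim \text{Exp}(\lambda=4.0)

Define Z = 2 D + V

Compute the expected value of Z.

E[Z] = 1*E[V] + 2*E[D]
E[V] = 1.125
E[D] = 0.25
E[Z] = 1*1.125 + 2*0.25 = 1.625

1.625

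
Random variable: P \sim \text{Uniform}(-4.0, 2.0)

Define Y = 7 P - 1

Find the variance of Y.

For Y = aP + b: Var(Y) = a² * Var(P)
Var(P) = (2 + 4)^2/12 = 3
Var(Y) = 7² * 3 = 49 * 3 = 147

147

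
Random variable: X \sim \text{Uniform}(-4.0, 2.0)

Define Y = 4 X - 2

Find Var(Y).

For Y = aX + b: Var(Y) = a² * Var(X)
Var(X) = (2 + 4)^2/12 = 3
Var(Y) = 4² * 3 = 16 * 3 = 48

48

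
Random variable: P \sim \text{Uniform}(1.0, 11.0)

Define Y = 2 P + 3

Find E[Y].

For Y = 2P + 3:
E[Y] = 2 * E[P] + 3
E[P] = (1 + 11)/2 = 6
E[Y] = 2 * 6 + 3 = 15

15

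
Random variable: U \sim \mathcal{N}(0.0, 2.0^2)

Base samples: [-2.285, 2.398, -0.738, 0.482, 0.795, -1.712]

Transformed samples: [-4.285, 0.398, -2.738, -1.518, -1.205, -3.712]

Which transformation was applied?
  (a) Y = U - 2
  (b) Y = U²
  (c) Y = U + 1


Checking option (a) Y = U - 2:
  U = -2.285 -> Y = -4.285 ✓
  U = 2.398 -> Y = 0.398 ✓
  U = -0.738 -> Y = -2.738 ✓
All samples match this transformation.

(a) U - 2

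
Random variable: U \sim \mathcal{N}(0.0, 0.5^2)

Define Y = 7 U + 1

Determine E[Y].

For Y = 7U + 1:
E[Y] = 7 * E[U] + 1
E[U] = 0.0 = 0
E[Y] = 7 * 0 + 1 = 1

1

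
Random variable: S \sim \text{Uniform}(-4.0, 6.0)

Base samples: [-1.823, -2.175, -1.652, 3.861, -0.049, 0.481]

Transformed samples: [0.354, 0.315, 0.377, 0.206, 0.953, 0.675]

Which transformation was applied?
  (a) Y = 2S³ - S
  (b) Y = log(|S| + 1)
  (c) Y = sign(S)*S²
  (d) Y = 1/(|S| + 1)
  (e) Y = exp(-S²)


Checking option (d) Y = 1/(|S| + 1):
  S = -1.823 -> Y = 0.354 ✓
  S = -2.175 -> Y = 0.315 ✓
  S = -1.652 -> Y = 0.377 ✓
All samples match this transformation.

(d) 1/(|S| + 1)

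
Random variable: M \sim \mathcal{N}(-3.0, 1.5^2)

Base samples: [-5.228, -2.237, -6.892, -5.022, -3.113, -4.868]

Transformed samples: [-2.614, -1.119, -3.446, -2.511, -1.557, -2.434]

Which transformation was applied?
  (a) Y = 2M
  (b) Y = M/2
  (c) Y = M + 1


Checking option (b) Y = M/2:
  M = -5.228 -> Y = -2.614 ✓
  M = -2.237 -> Y = -1.119 ✓
  M = -6.892 -> Y = -3.446 ✓
All samples match this transformation.

(b) M/2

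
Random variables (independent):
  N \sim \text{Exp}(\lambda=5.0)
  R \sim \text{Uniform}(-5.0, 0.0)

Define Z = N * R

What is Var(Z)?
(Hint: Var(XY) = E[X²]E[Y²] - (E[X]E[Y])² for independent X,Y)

Var(XY) = E[X²]E[Y²] - (E[X]E[Y])²
E[N] = 0.2, Var(N) = 0.04
E[R] = -2.5, Var(R) = 2.0833333
E[N²] = 0.04 + 0.2² = 0.08
E[R²] = 2.0833333 + (-2.5)² = 8.3333333
Var(Z) = 0.08*8.3333333 - (0.2*(-2.5))²
= 0.66666667 - 0.25 = 0.41666667

0.41666667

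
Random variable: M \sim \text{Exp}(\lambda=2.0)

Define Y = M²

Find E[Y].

Using E[X²] = Var(X) + (E[X])²:
E[M] = 0.5
Var(M) = 1/2.0^2 = 0.25
E[M²] = 0.25 + 0.5² = 0.25 + 0.25 = 0.5

0.5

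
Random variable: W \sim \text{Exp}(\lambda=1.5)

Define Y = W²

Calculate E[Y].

E[W²] = Var(W) + (E[W])² = 0.44444444 + 0.44444444 = 0.88888889

0.88888889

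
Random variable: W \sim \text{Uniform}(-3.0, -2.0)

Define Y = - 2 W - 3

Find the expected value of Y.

For Y = -2W - 3:
E[Y] = -2 * E[W] - 3
E[W] = (-3 - 2)/2 = -2.5
E[Y] = -2 * (-2.5) - 3 = 2

2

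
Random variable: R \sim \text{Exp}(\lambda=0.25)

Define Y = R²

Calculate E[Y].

Using E[X²] = Var(X) + (E[X])²:
E[R] = 4
Var(R) = 1/0.25^2 = 16
E[R²] = 16 + 4² = 16 + 16 = 32

32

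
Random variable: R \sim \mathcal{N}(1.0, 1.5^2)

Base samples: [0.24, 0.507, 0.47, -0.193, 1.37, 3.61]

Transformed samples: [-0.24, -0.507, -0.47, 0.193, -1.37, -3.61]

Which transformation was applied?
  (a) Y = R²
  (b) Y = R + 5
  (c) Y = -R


Checking option (c) Y = -R:
  R = 0.24 -> Y = -0.24 ✓
  R = 0.507 -> Y = -0.507 ✓
  R = 0.47 -> Y = -0.47 ✓
All samples match this transformation.

(c) -R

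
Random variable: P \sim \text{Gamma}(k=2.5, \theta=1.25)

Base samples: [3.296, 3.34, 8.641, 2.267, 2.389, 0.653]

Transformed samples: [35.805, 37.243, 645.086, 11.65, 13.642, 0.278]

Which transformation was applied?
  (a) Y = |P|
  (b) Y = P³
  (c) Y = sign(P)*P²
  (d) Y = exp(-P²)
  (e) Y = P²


Checking option (b) Y = P³:
  P = 3.296 -> Y = 35.805 ✓
  P = 3.34 -> Y = 37.243 ✓
  P = 8.641 -> Y = 645.086 ✓
All samples match this transformation.

(b) P³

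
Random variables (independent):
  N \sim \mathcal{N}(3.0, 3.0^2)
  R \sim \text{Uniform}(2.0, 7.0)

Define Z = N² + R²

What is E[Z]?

E[Z] = E[N²] + E[R²]
E[N²] = Var(N) + E[N]² = 9 + 9 = 18
E[R²] = Var(R) + E[R]² = 2.0833333 + 20.25 = 22.333333
E[Z] = 18 + 22.333333 = 40.333333

40.333333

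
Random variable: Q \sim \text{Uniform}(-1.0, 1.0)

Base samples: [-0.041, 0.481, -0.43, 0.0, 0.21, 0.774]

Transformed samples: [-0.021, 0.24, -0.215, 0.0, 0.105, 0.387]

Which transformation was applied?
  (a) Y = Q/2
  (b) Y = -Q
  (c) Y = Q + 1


Checking option (a) Y = Q/2:
  Q = -0.041 -> Y = -0.021 ✓
  Q = 0.481 -> Y = 0.24 ✓
  Q = -0.43 -> Y = -0.215 ✓
All samples match this transformation.

(a) Q/2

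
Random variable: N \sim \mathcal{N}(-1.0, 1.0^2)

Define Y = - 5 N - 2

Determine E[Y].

For Y = -5N - 2:
E[Y] = -5 * E[N] - 2
E[N] = -1.0 = -1
E[Y] = -5 * (-1) - 2 = 3

3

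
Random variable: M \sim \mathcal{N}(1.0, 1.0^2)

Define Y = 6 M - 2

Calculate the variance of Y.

For Y = aM + b: Var(Y) = a² * Var(M)
Var(M) = 1.0^2 = 1
Var(Y) = 6² * 1 = 36 * 1 = 36

36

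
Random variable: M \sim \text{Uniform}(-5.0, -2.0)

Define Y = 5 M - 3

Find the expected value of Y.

For Y = 5M - 3:
E[Y] = 5 * E[M] - 3
E[M] = (-5 - 2)/2 = -3.5
E[Y] = 5 * (-3.5) - 3 = -20.5

-20.5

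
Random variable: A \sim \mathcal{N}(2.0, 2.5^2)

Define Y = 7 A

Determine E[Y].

For Y = 7A:
E[Y] = 7 * E[A]
E[A] = 2.0 = 2
E[Y] = 7 * 2 = 14

14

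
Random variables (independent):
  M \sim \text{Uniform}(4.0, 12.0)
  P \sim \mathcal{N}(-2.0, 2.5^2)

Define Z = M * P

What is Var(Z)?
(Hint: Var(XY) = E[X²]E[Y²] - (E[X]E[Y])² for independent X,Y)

Var(XY) = E[X²]E[Y²] - (E[X]E[Y])²
E[M] = 8, Var(M) = 5.3333333
E[P] = -2, Var(P) = 6.25
E[M²] = 5.3333333 + 8² = 69.333333
E[P²] = 6.25 + (-2)² = 10.25
Var(Z) = 69.333333*10.25 - (8*(-2))²
= 710.66667 - 256 = 454.66667

454.66667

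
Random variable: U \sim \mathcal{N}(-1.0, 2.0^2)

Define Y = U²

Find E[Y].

Using E[X²] = Var(X) + (E[X])²:
E[U] = -1
Var(U) = 2.0^2 = 4
E[U²] = 4 + (-1)² = 4 + 1 = 5

5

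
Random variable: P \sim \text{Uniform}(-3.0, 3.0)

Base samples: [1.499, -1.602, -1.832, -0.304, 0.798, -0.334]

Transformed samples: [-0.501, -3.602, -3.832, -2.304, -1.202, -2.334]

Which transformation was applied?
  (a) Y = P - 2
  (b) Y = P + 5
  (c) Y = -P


Checking option (a) Y = P - 2:
  P = 1.499 -> Y = -0.501 ✓
  P = -1.602 -> Y = -3.602 ✓
  P = -1.832 -> Y = -3.832 ✓
All samples match this transformation.

(a) P - 2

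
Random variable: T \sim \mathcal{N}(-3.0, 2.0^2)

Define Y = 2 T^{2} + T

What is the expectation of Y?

E[Y] = 2*E[T²] + 1*E[T]
E[T] = -3
E[T²] = Var(T) + (E[T])² = 4 + 9 = 13
E[Y] = 2*13 + 1*(-3) = 23

23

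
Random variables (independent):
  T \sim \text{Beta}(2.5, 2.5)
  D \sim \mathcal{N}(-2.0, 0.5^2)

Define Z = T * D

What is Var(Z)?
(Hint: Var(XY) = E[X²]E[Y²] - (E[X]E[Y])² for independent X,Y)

Var(XY) = E[X²]E[Y²] - (E[X]E[Y])²
E[T] = 0.5, Var(T) = 0.041666667
E[D] = -2, Var(D) = 0.25
E[T²] = 0.041666667 + 0.5² = 0.29166667
E[D²] = 0.25 + (-2)² = 4.25
Var(Z) = 0.29166667*4.25 - (0.5*(-2))²
= 1.2395833 - 1 = 0.23958333

0.23958333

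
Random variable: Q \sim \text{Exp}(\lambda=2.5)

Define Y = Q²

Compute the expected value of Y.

Using E[X²] = Var(X) + (E[X])²:
E[Q] = 0.4
Var(Q) = 1/2.5^2 = 0.16
E[Q²] = 0.16 + 0.4² = 0.16 + 0.16 = 0.32

0.32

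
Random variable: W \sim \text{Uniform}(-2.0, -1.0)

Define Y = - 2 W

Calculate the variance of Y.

For Y = aW + b: Var(Y) = a² * Var(W)
Var(W) = (-1 + 2)^2/12 = 0.083333333
Var(Y) = (-2)² * 0.083333333 = 4 * 0.083333333 = 0.33333333

0.33333333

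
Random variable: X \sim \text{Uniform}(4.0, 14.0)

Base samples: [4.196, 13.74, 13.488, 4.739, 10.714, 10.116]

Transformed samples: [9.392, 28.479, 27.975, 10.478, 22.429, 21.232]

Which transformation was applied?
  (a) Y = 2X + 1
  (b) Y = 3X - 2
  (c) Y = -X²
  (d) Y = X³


Checking option (a) Y = 2X + 1:
  X = 4.196 -> Y = 9.392 ✓
  X = 13.74 -> Y = 28.479 ✓
  X = 13.488 -> Y = 27.975 ✓
All samples match this transformation.

(a) 2X + 1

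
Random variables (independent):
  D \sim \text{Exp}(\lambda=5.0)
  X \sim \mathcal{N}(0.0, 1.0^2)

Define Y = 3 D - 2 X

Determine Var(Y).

For independent RVs: Var(aX + bY) = a²Var(X) + b²Var(Y)
Var(D) = 0.04
Var(X) = 1
Var(Y) = 3²*0.04 + (-2)²*1
= 9*0.04 + 4*1 = 4.36

4.36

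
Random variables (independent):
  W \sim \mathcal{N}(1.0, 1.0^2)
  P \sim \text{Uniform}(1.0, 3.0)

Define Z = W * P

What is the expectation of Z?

For independent RVs: E[XY] = E[X]*E[Y]
E[W] = 1
E[P] = 2
E[Z] = 1 * 2 = 2

2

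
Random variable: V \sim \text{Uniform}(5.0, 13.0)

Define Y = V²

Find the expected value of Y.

Using E[X²] = Var(X) + (E[X])²:
E[V] = 9
Var(V) = (13 - 5)^2/12 = 5.3333333
E[V²] = 5.3333333 + 9² = 5.3333333 + 81 = 86.333333

86.333333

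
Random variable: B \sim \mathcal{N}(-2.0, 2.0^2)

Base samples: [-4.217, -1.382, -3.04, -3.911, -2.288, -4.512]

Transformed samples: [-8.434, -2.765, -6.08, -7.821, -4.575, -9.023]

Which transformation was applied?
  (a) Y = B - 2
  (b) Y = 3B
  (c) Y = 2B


Checking option (c) Y = 2B:
  B = -4.217 -> Y = -8.434 ✓
  B = -1.382 -> Y = -2.765 ✓
  B = -3.04 -> Y = -6.08 ✓
All samples match this transformation.

(c) 2B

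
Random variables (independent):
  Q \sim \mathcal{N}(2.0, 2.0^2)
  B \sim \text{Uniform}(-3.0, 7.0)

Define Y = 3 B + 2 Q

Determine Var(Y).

For independent RVs: Var(aX + bY) = a²Var(X) + b²Var(Y)
Var(Q) = 4
Var(B) = 8.3333333
Var(Y) = 2²*4 + 3²*8.3333333
= 4*4 + 9*8.3333333 = 91

91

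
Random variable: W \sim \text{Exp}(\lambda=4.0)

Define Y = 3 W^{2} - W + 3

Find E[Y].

E[Y] = 3*E[W²] - 1*E[W] + 3
E[W] = 0.25
E[W²] = Var(W) + (E[W])² = 0.0625 + 0.0625 = 0.125
E[Y] = 3*0.125 - 1*0.25 + 3 = 3.125

3.125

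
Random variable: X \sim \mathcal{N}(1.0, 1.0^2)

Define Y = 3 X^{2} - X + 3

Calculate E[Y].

E[Y] = 3*E[X²] - 1*E[X] + 3
E[X] = 1
E[X²] = Var(X) + (E[X])² = 1 + 1 = 2
E[Y] = 3*2 - 1*1 + 3 = 8

8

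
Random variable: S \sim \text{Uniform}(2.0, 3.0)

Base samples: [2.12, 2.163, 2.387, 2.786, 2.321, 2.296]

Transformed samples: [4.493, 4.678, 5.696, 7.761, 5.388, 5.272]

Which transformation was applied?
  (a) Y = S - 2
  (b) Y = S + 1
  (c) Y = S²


Checking option (c) Y = S²:
  S = 2.12 -> Y = 4.493 ✓
  S = 2.163 -> Y = 4.678 ✓
  S = 2.387 -> Y = 5.696 ✓
All samples match this transformation.

(c) S²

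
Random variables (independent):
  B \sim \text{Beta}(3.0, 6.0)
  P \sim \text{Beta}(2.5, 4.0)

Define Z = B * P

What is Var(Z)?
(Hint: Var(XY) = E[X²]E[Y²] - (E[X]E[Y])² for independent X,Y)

Var(XY) = E[X²]E[Y²] - (E[X]E[Y])²
E[B] = 0.33333333, Var(B) = 0.022222222
E[P] = 0.38461538, Var(P) = 0.031558185
E[B²] = 0.022222222 + 0.33333333² = 0.13333333
E[P²] = 0.031558185 + 0.38461538² = 0.17948718
Var(Z) = 0.13333333*0.17948718 - (0.33333333*0.38461538)²
= 0.023931624 - 0.016436555 = 0.007495069

0.007495069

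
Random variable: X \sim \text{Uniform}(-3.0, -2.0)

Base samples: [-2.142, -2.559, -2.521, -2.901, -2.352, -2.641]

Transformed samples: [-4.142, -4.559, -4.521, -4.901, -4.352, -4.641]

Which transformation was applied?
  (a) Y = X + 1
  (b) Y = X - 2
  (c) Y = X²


Checking option (b) Y = X - 2:
  X = -2.142 -> Y = -4.142 ✓
  X = -2.559 -> Y = -4.559 ✓
  X = -2.521 -> Y = -4.521 ✓
All samples match this transformation.

(b) X - 2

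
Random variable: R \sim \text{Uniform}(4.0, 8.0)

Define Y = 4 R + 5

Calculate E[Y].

For Y = 4R + 5:
E[Y] = 4 * E[R] + 5
E[R] = (4 + 8)/2 = 6
E[Y] = 4 * 6 + 5 = 29

29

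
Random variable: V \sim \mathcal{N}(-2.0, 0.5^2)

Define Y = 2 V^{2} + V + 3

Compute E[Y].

E[Y] = 2*E[V²] + 1*E[V] + 3
E[V] = -2
E[V²] = Var(V) + (E[V])² = 0.25 + 4 = 4.25
E[Y] = 2*4.25 + 1*(-2) + 3 = 9.5

9.5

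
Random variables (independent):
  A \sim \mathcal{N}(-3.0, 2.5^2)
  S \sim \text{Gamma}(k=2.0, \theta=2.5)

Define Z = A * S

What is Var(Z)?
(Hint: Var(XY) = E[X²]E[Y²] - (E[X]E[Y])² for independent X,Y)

Var(XY) = E[X²]E[Y²] - (E[X]E[Y])²
E[A] = -3, Var(A) = 6.25
E[S] = 5, Var(S) = 12.5
E[A²] = 6.25 + (-3)² = 15.25
E[S²] = 12.5 + 5² = 37.5
Var(Z) = 15.25*37.5 - (-3*5)²
= 571.875 - 225 = 346.875

346.875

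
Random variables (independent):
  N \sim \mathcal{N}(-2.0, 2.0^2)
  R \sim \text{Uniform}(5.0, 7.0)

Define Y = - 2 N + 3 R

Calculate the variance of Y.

For independent RVs: Var(aX + bY) = a²Var(X) + b²Var(Y)
Var(N) = 4
Var(R) = 0.33333333
Var(Y) = (-2)²*4 + 3²*0.33333333
= 4*4 + 9*0.33333333 = 19

19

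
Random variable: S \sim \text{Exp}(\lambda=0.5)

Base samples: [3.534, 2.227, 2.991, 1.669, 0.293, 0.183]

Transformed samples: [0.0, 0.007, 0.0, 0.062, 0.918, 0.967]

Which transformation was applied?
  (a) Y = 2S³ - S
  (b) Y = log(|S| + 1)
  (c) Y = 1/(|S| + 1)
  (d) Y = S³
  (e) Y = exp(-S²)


Checking option (e) Y = exp(-S²):
  S = 3.534 -> Y = 0.0 ✓
  S = 2.227 -> Y = 0.007 ✓
  S = 2.991 -> Y = 0.0 ✓
All samples match this transformation.

(e) exp(-S²)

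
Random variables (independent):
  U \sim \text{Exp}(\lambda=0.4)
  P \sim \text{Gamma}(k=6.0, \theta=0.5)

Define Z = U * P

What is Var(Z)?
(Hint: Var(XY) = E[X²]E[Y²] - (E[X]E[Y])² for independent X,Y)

Var(XY) = E[X²]E[Y²] - (E[X]E[Y])²
E[U] = 2.5, Var(U) = 6.25
E[P] = 3, Var(P) = 1.5
E[U²] = 6.25 + 2.5² = 12.5
E[P²] = 1.5 + 3² = 10.5
Var(Z) = 12.5*10.5 - (2.5*3)²
= 131.25 - 56.25 = 75

75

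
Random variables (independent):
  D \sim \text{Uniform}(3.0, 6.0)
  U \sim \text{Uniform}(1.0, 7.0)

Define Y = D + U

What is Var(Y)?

For independent RVs: Var(aX + bY) = a²Var(X) + b²Var(Y)
Var(D) = 0.75
Var(U) = 3
Var(Y) = 1²*0.75 + 1²*3
= 1*0.75 + 1*3 = 3.75

3.75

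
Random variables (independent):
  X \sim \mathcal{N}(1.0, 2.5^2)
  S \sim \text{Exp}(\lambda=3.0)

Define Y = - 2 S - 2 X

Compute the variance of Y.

For independent RVs: Var(aX + bY) = a²Var(X) + b²Var(Y)
Var(X) = 6.25
Var(S) = 0.11111111
Var(Y) = (-2)²*6.25 + (-2)²*0.11111111
= 4*6.25 + 4*0.11111111 = 25.444444

25.444444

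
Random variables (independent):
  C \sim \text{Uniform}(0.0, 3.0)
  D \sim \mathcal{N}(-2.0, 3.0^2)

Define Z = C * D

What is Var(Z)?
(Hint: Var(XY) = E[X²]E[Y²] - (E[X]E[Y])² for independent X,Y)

Var(XY) = E[X²]E[Y²] - (E[X]E[Y])²
E[C] = 1.5, Var(C) = 0.75
E[D] = -2, Var(D) = 9
E[C²] = 0.75 + 1.5² = 3
E[D²] = 9 + (-2)² = 13
Var(Z) = 3*13 - (1.5*(-2))²
= 39 - 9 = 30

30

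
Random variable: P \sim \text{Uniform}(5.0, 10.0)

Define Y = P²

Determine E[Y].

E[P²] = Var(P) + (E[P])² = 2.0833333 + 56.25 = 58.333333

58.333333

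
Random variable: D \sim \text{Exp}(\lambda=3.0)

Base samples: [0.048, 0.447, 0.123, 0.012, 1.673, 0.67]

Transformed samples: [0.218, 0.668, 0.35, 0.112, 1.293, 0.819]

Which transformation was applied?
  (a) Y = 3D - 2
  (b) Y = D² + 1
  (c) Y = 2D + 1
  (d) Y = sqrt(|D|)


Checking option (d) Y = sqrt(|D|):
  D = 0.048 -> Y = 0.218 ✓
  D = 0.447 -> Y = 0.668 ✓
  D = 0.123 -> Y = 0.35 ✓
All samples match this transformation.

(d) sqrt(|D|)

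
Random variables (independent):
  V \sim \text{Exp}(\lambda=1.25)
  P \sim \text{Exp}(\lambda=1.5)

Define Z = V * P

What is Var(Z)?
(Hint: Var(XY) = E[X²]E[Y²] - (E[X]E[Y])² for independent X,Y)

Var(XY) = E[X²]E[Y²] - (E[X]E[Y])²
E[V] = 0.8, Var(V) = 0.64
E[P] = 0.66666667, Var(P) = 0.44444444
E[V²] = 0.64 + 0.8² = 1.28
E[P²] = 0.44444444 + 0.66666667² = 0.88888889
Var(Z) = 1.28*0.88888889 - (0.8*0.66666667)²
= 1.1377778 - 0.28444444 = 0.85333333

0.85333333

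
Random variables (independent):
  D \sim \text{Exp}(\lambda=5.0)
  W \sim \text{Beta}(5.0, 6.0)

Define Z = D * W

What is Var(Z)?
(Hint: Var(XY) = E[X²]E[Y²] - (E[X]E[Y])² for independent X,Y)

Var(XY) = E[X²]E[Y²] - (E[X]E[Y])²
E[D] = 0.2, Var(D) = 0.04
E[W] = 0.45454545, Var(W) = 0.020661157
E[D²] = 0.04 + 0.2² = 0.08
E[W²] = 0.020661157 + 0.45454545² = 0.22727273
Var(Z) = 0.08*0.22727273 - (0.2*0.45454545)²
= 0.018181818 - 0.0082644628 = 0.0099173554

0.0099173554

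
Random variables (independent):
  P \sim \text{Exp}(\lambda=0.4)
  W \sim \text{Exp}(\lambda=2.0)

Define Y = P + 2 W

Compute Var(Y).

For independent RVs: Var(aX + bY) = a²Var(X) + b²Var(Y)
Var(P) = 6.25
Var(W) = 0.25
Var(Y) = 1²*6.25 + 2²*0.25
= 1*6.25 + 4*0.25 = 7.25

7.25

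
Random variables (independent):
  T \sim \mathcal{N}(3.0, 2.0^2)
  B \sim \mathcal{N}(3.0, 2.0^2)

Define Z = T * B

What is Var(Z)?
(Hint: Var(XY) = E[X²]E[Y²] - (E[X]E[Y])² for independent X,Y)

Var(XY) = E[X²]E[Y²] - (E[X]E[Y])²
E[T] = 3, Var(T) = 4
E[B] = 3, Var(B) = 4
E[T²] = 4 + 3² = 13
E[B²] = 4 + 3² = 13
Var(Z) = 13*13 - (3*3)²
= 169 - 81 = 88

88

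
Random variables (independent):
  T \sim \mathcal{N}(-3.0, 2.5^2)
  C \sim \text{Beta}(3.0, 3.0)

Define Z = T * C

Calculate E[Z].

For independent RVs: E[XY] = E[X]*E[Y]
E[T] = -3
E[C] = 0.5
E[Z] = -3 * 0.5 = -1.5

-1.5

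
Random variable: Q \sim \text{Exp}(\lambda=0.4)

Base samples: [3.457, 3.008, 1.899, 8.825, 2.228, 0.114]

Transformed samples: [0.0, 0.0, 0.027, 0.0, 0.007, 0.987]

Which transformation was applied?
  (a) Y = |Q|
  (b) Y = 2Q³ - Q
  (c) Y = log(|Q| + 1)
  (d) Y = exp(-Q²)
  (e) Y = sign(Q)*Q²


Checking option (d) Y = exp(-Q²):
  Q = 3.457 -> Y = 0.0 ✓
  Q = 3.008 -> Y = 0.0 ✓
  Q = 1.899 -> Y = 0.027 ✓
All samples match this transformation.

(d) exp(-Q²)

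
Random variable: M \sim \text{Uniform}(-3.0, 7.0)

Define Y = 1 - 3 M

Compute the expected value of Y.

For Y = -3M + 1:
E[Y] = -3 * E[M] + 1
E[M] = (-3 + 7)/2 = 2
E[Y] = -3 * 2 + 1 = -5

-5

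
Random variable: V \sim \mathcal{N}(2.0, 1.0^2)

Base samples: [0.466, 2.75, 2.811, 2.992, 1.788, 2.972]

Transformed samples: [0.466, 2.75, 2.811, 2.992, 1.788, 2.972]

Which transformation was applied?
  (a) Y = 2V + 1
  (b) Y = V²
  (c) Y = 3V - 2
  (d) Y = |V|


Checking option (d) Y = |V|:
  V = 0.466 -> Y = 0.466 ✓
  V = 2.75 -> Y = 2.75 ✓
  V = 2.811 -> Y = 2.811 ✓
All samples match this transformation.

(d) |V|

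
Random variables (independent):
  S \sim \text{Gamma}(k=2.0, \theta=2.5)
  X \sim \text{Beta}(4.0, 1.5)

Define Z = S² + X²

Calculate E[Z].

E[Z] = E[S²] + E[X²]
E[S²] = Var(S) + E[S]² = 12.5 + 25 = 37.5
E[X²] = Var(X) + E[X]² = 0.03051494 + 0.52892562 = 0.55944056
E[Z] = 37.5 + 0.55944056 = 38.059441

38.059441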